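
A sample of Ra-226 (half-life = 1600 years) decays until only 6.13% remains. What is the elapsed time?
t = t½ × log₂(N₀/N) = 6445 years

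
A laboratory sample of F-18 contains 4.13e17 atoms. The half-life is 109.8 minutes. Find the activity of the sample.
A = λN = 2.607e15 decays/minute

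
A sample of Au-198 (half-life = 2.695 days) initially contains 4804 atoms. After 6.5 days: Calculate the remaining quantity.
N = N₀(1/2)^(t/t½) = 902.7 atoms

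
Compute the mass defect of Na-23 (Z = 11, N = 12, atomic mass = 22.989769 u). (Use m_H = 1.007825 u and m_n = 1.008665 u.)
Δm = Z·m_H + N·m_n − M = 0.2003 u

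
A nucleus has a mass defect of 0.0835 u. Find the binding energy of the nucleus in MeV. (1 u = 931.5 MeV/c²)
B.E. = Δm × 931.5 = 77.78 MeV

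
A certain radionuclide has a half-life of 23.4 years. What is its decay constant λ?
λ = ln(2)/t½ = 0.02962 year⁻¹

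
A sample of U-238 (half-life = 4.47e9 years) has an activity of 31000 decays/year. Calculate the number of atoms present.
N = A/λ = 1.999e14 atoms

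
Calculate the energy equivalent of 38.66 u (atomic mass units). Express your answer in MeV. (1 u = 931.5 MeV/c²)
E = mc² = 36010 MeV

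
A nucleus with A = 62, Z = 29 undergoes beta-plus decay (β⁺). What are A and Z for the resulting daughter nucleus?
Daughter: A = 62, Z = 28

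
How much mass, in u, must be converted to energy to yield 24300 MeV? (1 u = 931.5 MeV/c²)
m = E/c² = 26.09 u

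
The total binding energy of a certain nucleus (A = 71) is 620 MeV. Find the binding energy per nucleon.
B.E./A = 620/71 = 8.732 MeV/nucleon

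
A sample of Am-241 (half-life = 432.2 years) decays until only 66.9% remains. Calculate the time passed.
t = t½ × log₂(N₀/N) = 250.6 years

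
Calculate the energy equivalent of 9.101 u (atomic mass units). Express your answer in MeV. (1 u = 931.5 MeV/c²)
E = mc² = 8478 MeV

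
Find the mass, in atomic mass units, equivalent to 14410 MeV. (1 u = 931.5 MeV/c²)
m = E/c² = 15.47 u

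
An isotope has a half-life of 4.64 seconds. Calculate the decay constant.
λ = ln(2)/t½ = 0.1494 second⁻¹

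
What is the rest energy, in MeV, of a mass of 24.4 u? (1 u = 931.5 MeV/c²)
E = mc² = 22730 MeV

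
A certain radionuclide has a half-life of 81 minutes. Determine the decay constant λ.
λ = ln(2)/t½ = 0.008557 minute⁻¹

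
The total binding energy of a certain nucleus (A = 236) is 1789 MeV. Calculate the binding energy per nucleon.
B.E./A = 1789/236 = 7.581 MeV/nucleon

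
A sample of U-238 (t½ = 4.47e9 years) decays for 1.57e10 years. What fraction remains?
N/N₀ = (1/2)^(t/t½) = 0.08764 = 8.76%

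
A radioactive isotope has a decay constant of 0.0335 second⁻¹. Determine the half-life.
t½ = ln(2)/λ = 20.69 seconds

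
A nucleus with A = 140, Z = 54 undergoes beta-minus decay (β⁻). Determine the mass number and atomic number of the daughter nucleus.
Daughter: A = 140, Z = 55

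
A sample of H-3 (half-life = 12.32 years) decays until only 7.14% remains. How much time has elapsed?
t = t½ × log₂(N₀/N) = 46.91 years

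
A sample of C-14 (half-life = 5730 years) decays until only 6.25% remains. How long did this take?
t = t½ × log₂(N₀/N) = 22920 years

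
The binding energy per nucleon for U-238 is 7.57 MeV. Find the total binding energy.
B.E. = 7.57 × 238 = 1802 MeV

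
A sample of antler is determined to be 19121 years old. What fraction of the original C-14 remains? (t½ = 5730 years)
N/N₀ = (1/2)^(t/t½) = 0.09896 = 9.9%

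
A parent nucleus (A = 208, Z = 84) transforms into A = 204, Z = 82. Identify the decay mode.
ΔA = -4, ΔZ = -2 ⇒ alpha decay (α)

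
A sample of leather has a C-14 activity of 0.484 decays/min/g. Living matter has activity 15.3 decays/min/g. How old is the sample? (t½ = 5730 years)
Age = t½ × log₂(A₀/A) = 28550 years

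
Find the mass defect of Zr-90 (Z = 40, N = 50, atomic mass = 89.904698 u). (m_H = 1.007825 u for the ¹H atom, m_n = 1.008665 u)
Δm = Z·m_H + N·m_n − M = 0.8416 u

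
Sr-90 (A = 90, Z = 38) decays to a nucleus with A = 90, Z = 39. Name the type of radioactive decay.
ΔA = 0, ΔZ = +1 ⇒ beta-minus decay (β⁻)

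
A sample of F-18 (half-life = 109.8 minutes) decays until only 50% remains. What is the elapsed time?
t = t½ × log₂(N₀/N) = 109.8 minutes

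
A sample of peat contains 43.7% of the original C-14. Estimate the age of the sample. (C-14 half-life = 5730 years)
Age = t½ × log₂(1/ratio) = 6843 years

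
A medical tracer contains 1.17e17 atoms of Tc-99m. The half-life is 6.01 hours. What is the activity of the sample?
A = λN = 1.349e16 decays/hour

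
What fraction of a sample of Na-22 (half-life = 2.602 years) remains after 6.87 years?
N/N₀ = (1/2)^(t/t½) = 0.1604 = 16%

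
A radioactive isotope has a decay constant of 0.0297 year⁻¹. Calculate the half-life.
t½ = ln(2)/λ = 23.34 years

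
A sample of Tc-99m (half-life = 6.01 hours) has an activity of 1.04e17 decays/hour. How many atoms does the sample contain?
N = A/λ = 9.017e17 atoms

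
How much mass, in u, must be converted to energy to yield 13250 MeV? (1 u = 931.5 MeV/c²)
m = E/c² = 14.22 u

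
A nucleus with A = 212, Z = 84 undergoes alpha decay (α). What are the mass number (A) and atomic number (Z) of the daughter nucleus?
Daughter: A = 208, Z = 82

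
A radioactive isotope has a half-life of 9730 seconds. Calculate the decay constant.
λ = ln(2)/t½ = 7.124e-5 second⁻¹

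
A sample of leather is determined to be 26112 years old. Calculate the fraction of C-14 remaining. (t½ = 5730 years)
N/N₀ = (1/2)^(t/t½) = 0.04248 = 4.25%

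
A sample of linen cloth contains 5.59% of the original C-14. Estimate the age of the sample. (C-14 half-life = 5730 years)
Age = t½ × log₂(1/ratio) = 23840 years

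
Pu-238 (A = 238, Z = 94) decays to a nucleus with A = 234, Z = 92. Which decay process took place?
ΔA = -4, ΔZ = -2 ⇒ alpha decay (α)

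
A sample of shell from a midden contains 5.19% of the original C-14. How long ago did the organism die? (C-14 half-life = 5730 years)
Age = t½ × log₂(1/ratio) = 24460 years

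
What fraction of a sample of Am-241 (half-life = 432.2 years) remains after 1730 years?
N/N₀ = (1/2)^(t/t½) = 0.06238 = 6.24%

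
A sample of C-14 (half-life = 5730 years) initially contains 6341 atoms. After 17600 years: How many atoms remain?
N = N₀(1/2)^(t/t½) = 754.3 atoms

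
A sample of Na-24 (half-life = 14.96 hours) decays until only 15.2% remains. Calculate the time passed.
t = t½ × log₂(N₀/N) = 40.66 hours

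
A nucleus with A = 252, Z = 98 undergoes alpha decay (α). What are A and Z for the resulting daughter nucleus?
Daughter: A = 248, Z = 96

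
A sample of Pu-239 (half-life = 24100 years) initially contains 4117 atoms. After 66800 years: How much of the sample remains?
N = N₀(1/2)^(t/t½) = 602.8 atoms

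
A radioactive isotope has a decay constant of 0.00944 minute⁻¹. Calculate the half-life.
t½ = ln(2)/λ = 73.43 minutes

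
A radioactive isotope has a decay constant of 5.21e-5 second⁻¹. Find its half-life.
t½ = ln(2)/λ = 13300 seconds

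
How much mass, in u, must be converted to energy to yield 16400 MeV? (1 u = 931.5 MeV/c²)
m = E/c² = 17.61 u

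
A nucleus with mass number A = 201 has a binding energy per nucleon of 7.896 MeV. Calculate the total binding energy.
B.E. = 7.896 × 201 = 1587 MeV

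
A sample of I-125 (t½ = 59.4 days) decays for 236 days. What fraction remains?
N/N₀ = (1/2)^(t/t½) = 0.06368 = 6.37%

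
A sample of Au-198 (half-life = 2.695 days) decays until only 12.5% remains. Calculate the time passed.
t = t½ × log₂(N₀/N) = 8.085 days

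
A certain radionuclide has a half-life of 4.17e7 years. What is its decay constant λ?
λ = ln(2)/t½ = 1.662e-8 year⁻¹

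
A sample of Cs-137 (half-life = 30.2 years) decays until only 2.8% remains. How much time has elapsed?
t = t½ × log₂(N₀/N) = 155.8 years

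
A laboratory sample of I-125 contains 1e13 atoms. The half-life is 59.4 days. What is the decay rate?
A = λN = 1.167e11 decays/day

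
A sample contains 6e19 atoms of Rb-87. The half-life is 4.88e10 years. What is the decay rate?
A = λN = 8.522e8 decays/year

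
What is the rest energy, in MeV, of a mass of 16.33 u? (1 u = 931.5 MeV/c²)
E = mc² = 15210 MeV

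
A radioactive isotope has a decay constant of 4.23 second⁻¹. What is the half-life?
t½ = ln(2)/λ = 0.1639 seconds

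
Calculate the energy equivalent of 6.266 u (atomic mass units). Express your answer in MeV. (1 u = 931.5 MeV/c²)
E = mc² = 5837 MeV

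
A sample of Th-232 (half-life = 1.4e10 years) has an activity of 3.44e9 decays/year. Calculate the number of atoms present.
N = A/λ = 6.948e19 atoms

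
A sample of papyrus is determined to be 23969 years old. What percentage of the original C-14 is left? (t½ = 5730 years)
N/N₀ = (1/2)^(t/t½) = 0.05505 = 5.51%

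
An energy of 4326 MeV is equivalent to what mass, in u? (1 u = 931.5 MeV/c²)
m = E/c² = 4.644 u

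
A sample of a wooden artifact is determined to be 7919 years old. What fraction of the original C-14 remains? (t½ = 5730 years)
N/N₀ = (1/2)^(t/t½) = 0.3837 = 38.4%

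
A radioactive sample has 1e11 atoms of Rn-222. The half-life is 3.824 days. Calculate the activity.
A = λN = 1.813e10 decays/day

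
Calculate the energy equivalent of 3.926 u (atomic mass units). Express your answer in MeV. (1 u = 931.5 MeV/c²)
E = mc² = 3657 MeV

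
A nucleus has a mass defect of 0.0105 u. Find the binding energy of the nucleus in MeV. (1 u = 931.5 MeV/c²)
B.E. = Δm × 931.5 = 9.781 MeV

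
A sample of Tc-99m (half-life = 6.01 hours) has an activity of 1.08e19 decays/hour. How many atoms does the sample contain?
N = A/λ = 9.364e19 atoms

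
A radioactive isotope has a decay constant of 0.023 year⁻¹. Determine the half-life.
t½ = ln(2)/λ = 30.14 years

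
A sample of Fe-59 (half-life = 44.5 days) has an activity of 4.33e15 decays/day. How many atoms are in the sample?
N = A/λ = 2.78e17 atoms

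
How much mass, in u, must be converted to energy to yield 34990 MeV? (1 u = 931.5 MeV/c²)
m = E/c² = 37.56 u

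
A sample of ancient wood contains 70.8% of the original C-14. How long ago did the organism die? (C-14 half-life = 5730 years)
Age = t½ × log₂(1/ratio) = 2855 years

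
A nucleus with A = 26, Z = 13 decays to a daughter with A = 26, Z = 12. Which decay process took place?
ΔA = 0, ΔZ = -1 ⇒ beta-plus decay (β⁺) or electron capture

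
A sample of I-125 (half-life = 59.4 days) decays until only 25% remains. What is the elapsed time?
t = t½ × log₂(N₀/N) = 118.8 days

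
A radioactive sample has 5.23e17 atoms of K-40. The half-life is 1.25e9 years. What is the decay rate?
A = λN = 2.9e8 decays/year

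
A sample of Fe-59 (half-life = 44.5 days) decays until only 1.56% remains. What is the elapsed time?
t = t½ × log₂(N₀/N) = 267.1 days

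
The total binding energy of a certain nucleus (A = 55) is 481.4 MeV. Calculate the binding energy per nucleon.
B.E./A = 481.4/55 = 8.753 MeV/nucleon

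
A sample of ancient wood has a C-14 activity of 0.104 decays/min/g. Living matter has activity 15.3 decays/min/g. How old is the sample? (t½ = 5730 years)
Age = t½ × log₂(A₀/A) = 41260 years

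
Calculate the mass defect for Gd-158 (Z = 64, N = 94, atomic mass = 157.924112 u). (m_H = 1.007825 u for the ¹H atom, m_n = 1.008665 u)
Δm = Z·m_H + N·m_n − M = 1.391 u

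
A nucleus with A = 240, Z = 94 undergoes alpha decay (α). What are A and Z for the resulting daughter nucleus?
Daughter: A = 236, Z = 92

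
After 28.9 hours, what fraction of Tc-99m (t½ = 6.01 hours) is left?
N/N₀ = (1/2)^(t/t½) = 0.03568 = 3.57%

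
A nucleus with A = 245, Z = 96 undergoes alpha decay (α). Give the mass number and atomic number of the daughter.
Daughter: A = 241, Z = 94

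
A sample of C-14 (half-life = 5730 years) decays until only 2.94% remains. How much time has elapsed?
t = t½ × log₂(N₀/N) = 29150 years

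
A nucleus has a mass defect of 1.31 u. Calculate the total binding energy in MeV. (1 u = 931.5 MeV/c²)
B.E. = Δm × 931.5 = 1220 MeV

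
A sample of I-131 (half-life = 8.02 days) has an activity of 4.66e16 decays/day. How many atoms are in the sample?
N = A/λ = 5.392e17 atoms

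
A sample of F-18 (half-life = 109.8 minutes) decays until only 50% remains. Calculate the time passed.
t = t½ × log₂(N₀/N) = 109.8 minutes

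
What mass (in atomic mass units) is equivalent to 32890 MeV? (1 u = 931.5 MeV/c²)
m = E/c² = 35.31 u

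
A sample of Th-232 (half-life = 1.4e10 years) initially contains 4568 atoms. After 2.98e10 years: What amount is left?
N = N₀(1/2)^(t/t½) = 1045 atoms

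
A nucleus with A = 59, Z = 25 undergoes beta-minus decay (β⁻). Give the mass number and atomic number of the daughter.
Daughter: A = 59, Z = 26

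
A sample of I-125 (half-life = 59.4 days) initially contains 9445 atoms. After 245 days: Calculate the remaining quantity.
N = N₀(1/2)^(t/t½) = 541.5 atoms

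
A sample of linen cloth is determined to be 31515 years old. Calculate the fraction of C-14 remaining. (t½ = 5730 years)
N/N₀ = (1/2)^(t/t½) = 0.0221 = 2.21%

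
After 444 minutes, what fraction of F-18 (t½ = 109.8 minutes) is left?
N/N₀ = (1/2)^(t/t½) = 0.06063 = 6.06%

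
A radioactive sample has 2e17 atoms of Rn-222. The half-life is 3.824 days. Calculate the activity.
A = λN = 3.625e16 decays/day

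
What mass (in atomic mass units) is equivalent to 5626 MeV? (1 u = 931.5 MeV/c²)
m = E/c² = 6.04 u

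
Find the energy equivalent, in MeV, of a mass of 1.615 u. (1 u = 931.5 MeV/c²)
E = mc² = 1504 MeV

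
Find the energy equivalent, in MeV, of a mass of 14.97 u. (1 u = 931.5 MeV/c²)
E = mc² = 13940 MeV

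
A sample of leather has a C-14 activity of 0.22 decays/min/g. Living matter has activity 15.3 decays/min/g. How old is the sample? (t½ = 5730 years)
Age = t½ × log₂(A₀/A) = 35070 years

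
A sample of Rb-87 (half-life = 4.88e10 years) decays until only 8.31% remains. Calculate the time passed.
t = t½ × log₂(N₀/N) = 1.751e11 years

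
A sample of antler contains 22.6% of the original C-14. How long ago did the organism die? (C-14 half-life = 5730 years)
Age = t½ × log₂(1/ratio) = 12290 years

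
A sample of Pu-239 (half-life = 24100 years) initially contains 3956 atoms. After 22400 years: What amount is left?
N = N₀(1/2)^(t/t½) = 2077 atoms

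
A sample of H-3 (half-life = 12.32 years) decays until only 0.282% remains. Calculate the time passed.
t = t½ × log₂(N₀/N) = 104.4 years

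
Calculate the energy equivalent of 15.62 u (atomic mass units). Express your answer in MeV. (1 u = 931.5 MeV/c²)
E = mc² = 14550 MeV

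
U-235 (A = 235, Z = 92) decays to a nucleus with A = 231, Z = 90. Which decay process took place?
ΔA = -4, ΔZ = -2 ⇒ alpha decay (α)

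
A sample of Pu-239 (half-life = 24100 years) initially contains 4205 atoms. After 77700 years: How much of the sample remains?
N = N₀(1/2)^(t/t½) = 450 atoms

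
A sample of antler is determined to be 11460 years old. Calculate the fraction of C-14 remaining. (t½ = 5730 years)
N/N₀ = (1/2)^(t/t½) = 0.25 = 25%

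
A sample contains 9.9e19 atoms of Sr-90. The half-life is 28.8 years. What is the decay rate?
A = λN = 2.383e18 decays/year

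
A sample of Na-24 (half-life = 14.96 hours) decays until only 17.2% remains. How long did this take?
t = t½ × log₂(N₀/N) = 37.99 hours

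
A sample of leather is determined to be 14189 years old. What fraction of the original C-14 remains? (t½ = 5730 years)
N/N₀ = (1/2)^(t/t½) = 0.1797 = 18%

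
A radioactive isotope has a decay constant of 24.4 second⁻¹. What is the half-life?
t½ = ln(2)/λ = 0.02841 seconds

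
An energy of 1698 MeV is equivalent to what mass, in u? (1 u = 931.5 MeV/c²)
m = E/c² = 1.823 u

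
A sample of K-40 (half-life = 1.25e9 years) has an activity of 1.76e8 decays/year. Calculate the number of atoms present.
N = A/λ = 3.174e17 atoms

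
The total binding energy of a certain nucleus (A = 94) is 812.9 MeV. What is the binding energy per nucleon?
B.E./A = 812.9/94 = 8.648 MeV/nucleon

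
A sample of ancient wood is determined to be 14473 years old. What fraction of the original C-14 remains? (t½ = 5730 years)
N/N₀ = (1/2)^(t/t½) = 0.1736 = 17.4%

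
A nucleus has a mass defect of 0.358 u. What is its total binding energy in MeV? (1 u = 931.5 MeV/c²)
B.E. = Δm × 931.5 = 333.5 MeV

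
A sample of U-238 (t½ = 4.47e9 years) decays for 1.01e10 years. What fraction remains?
N/N₀ = (1/2)^(t/t½) = 0.2088 = 20.9%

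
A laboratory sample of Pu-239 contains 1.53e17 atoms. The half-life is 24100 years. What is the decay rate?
A = λN = 4.4e12 decays/year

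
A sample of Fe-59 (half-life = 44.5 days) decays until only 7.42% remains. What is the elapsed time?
t = t½ × log₂(N₀/N) = 167 days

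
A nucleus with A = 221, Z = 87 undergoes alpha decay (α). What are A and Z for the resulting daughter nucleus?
Daughter: A = 217, Z = 85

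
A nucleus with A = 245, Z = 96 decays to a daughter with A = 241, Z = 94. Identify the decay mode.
ΔA = -4, ΔZ = -2 ⇒ alpha decay (α)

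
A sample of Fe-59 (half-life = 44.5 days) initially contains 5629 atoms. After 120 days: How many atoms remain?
N = N₀(1/2)^(t/t½) = 868.3 atoms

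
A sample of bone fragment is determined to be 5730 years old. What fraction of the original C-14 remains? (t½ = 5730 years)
N/N₀ = (1/2)^(t/t½) = 0.5 = 50%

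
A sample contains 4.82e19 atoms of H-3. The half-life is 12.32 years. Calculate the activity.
A = λN = 2.712e18 decays/year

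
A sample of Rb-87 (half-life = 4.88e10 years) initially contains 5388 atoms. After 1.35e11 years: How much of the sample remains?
N = N₀(1/2)^(t/t½) = 791.9 atoms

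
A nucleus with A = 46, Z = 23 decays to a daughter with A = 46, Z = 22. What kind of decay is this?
ΔA = 0, ΔZ = -1 ⇒ beta-plus decay (β⁺) or electron capture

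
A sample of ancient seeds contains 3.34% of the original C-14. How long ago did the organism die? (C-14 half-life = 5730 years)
Age = t½ × log₂(1/ratio) = 28100 years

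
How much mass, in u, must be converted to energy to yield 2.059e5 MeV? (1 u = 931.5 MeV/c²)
m = E/c² = 221 u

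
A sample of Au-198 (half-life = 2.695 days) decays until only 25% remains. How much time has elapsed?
t = t½ × log₂(N₀/N) = 5.39 days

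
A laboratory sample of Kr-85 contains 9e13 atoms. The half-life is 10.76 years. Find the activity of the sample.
A = λN = 5.798e12 decays/year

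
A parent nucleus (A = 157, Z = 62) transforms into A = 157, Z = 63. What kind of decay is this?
ΔA = 0, ΔZ = +1 ⇒ beta-minus decay (β⁻)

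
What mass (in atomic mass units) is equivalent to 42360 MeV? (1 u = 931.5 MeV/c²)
m = E/c² = 45.48 u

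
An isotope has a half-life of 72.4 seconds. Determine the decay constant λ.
λ = ln(2)/t½ = 0.009574 second⁻¹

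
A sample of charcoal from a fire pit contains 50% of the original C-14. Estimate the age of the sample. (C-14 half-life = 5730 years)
Age = t½ × log₂(1/ratio) = 5730 years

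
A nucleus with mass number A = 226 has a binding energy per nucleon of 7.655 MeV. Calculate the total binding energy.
B.E. = 7.655 × 226 = 1730 MeV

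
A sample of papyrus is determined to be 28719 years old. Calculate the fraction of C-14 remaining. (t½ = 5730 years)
N/N₀ = (1/2)^(t/t½) = 0.03099 = 3.1%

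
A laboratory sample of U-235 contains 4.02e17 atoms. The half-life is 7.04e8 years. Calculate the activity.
A = λN = 3.958e8 decays/year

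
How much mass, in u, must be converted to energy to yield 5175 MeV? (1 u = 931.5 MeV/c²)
m = E/c² = 5.556 u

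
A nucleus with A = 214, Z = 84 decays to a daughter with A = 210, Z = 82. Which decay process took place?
ΔA = -4, ΔZ = -2 ⇒ alpha decay (α)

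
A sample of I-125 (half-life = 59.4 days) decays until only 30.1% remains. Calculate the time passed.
t = t½ × log₂(N₀/N) = 102.9 days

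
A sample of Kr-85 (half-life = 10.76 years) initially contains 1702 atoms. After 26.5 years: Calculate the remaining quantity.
N = N₀(1/2)^(t/t½) = 308.7 atoms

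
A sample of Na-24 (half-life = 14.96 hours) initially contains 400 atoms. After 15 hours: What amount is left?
N = N₀(1/2)^(t/t½) = 199.6 atoms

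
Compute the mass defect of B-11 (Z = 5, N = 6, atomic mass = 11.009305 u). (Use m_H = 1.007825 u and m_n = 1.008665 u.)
Δm = Z·m_H + N·m_n − M = 0.08181 u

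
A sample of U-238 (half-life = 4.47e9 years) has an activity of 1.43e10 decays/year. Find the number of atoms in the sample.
N = A/λ = 9.222e19 atoms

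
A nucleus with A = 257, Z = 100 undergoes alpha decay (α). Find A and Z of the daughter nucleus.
Daughter: A = 253, Z = 98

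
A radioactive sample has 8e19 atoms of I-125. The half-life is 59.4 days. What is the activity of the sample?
A = λN = 9.335e17 decays/day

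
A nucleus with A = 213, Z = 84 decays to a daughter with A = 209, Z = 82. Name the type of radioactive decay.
ΔA = -4, ΔZ = -2 ⇒ alpha decay (α)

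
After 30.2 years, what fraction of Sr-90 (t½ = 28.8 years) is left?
N/N₀ = (1/2)^(t/t½) = 0.4834 = 48.3%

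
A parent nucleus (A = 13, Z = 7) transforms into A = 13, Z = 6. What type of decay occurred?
ΔA = 0, ΔZ = -1 ⇒ beta-plus decay (β⁺) or electron capture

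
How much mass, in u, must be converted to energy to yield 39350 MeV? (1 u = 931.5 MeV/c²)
m = E/c² = 42.24 u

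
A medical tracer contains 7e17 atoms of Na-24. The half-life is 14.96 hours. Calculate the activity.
A = λN = 3.243e16 decays/hour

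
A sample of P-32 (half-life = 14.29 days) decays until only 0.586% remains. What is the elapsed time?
t = t½ × log₂(N₀/N) = 106 days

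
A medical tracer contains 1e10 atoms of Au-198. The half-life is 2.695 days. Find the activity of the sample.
A = λN = 2.572e9 decays/day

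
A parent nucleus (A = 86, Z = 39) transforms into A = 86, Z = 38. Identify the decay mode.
ΔA = 0, ΔZ = -1 ⇒ beta-plus decay (β⁺) or electron capture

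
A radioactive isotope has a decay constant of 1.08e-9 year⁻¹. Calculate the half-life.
t½ = ln(2)/λ = 6.418e8 years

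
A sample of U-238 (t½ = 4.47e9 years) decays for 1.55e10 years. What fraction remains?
N/N₀ = (1/2)^(t/t½) = 0.0904 = 9.04%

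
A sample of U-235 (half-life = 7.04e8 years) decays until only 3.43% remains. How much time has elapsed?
t = t½ × log₂(N₀/N) = 3.425e9 years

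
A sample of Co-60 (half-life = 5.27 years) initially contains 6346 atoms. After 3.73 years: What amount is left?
N = N₀(1/2)^(t/t½) = 3885 atoms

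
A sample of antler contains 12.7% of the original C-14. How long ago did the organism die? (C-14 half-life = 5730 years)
Age = t½ × log₂(1/ratio) = 17060 years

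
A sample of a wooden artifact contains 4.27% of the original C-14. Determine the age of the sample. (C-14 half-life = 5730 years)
Age = t½ × log₂(1/ratio) = 26070 years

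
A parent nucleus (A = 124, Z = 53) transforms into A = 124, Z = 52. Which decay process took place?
ΔA = 0, ΔZ = -1 ⇒ beta-plus decay (β⁺) or electron capture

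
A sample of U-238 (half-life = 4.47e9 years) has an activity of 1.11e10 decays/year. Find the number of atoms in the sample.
N = A/λ = 7.158e19 atoms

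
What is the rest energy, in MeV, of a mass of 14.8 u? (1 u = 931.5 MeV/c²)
E = mc² = 13790 MeV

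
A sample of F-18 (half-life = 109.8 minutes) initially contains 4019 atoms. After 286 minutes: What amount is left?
N = N₀(1/2)^(t/t½) = 660.7 atoms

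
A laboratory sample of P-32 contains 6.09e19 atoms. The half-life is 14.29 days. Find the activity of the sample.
A = λN = 2.954e18 decays/day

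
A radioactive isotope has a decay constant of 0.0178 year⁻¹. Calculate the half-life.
t½ = ln(2)/λ = 38.94 years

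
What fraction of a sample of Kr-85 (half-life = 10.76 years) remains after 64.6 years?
N/N₀ = (1/2)^(t/t½) = 0.01558 = 1.56%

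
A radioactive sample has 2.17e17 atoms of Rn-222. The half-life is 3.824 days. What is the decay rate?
A = λN = 3.933e16 decays/day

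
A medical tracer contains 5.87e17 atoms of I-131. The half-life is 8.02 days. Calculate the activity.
A = λN = 5.073e16 decays/day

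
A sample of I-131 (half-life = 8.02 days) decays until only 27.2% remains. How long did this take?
t = t½ × log₂(N₀/N) = 15.06 days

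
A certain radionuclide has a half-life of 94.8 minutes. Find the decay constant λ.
λ = ln(2)/t½ = 0.007312 minute⁻¹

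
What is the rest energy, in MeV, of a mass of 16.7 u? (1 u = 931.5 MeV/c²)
E = mc² = 15560 MeV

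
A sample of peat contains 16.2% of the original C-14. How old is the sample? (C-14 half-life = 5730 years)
Age = t½ × log₂(1/ratio) = 15050 years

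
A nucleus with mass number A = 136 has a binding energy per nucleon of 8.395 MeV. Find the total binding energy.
B.E. = 8.395 × 136 = 1142 MeV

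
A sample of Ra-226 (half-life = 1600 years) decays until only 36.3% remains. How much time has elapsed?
t = t½ × log₂(N₀/N) = 2339 years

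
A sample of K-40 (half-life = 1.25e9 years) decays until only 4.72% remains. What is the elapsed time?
t = t½ × log₂(N₀/N) = 5.506e9 years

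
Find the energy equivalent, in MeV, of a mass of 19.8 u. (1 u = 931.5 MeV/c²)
E = mc² = 18440 MeV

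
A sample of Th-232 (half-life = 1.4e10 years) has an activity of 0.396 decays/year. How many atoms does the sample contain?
N = A/λ = 7.998e9 atoms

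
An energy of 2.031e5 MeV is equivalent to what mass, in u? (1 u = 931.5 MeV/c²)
m = E/c² = 218 u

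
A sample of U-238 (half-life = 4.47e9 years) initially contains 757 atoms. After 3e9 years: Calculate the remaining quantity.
N = N₀(1/2)^(t/t½) = 475.4 atoms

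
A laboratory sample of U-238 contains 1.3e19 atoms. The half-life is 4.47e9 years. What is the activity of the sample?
A = λN = 2.016e9 decays/year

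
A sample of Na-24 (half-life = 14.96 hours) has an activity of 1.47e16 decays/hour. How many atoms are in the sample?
N = A/λ = 3.173e17 atoms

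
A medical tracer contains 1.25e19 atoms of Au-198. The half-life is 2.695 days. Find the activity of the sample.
A = λN = 3.215e18 decays/day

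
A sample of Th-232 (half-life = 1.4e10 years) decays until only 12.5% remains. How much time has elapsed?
t = t½ × log₂(N₀/N) = 4.2e10 years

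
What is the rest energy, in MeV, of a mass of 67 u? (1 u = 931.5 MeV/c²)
E = mc² = 62410 MeV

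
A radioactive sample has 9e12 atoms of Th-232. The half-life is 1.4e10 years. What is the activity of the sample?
A = λN = 445.6 decays/year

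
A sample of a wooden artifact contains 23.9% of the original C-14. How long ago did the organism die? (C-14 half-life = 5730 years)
Age = t½ × log₂(1/ratio) = 11830 years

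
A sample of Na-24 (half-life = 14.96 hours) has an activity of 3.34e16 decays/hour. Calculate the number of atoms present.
N = A/λ = 7.209e17 atoms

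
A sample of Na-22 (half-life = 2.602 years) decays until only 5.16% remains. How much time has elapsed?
t = t½ × log₂(N₀/N) = 11.13 years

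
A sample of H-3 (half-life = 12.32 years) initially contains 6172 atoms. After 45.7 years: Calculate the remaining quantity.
N = N₀(1/2)^(t/t½) = 471.8 atoms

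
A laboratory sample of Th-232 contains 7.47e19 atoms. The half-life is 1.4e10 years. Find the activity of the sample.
A = λN = 3.698e9 decays/year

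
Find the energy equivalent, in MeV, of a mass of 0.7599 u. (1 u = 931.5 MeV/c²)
E = mc² = 707.8 MeV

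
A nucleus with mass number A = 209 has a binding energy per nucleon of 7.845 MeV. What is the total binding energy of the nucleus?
B.E. = 7.845 × 209 = 1640 MeV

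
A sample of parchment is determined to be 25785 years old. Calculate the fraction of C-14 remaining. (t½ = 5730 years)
N/N₀ = (1/2)^(t/t½) = 0.04419 = 4.42%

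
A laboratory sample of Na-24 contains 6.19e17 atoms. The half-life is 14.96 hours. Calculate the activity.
A = λN = 2.868e16 decays/hour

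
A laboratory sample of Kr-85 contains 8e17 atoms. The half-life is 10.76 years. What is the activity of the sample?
A = λN = 5.154e16 decays/year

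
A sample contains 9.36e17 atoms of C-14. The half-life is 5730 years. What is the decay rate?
A = λN = 1.132e14 decays/year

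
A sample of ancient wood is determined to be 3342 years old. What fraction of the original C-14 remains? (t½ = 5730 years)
N/N₀ = (1/2)^(t/t½) = 0.6675 = 66.7%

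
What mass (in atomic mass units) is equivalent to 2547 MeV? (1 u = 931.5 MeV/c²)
m = E/c² = 2.734 u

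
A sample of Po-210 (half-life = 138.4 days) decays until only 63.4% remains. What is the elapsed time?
t = t½ × log₂(N₀/N) = 90.99 days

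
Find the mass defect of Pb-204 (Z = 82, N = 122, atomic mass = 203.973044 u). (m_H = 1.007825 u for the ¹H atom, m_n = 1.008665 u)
Δm = Z·m_H + N·m_n − M = 1.726 u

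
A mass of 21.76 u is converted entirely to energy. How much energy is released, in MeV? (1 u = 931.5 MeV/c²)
E = mc² = 20270 MeV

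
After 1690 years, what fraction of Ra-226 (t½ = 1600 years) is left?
N/N₀ = (1/2)^(t/t½) = 0.4809 = 48.1%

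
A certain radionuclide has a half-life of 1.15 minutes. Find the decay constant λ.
λ = ln(2)/t½ = 0.6027 minute⁻¹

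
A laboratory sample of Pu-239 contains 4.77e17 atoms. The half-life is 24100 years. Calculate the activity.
A = λN = 1.372e13 decays/year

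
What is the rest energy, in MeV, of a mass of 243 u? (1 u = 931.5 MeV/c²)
E = mc² = 2.264e5 MeV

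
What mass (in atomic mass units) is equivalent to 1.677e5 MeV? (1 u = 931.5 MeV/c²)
m = E/c² = 180 u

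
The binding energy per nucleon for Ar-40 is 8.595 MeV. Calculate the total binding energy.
B.E. = 8.595 × 40 = 343.8 MeV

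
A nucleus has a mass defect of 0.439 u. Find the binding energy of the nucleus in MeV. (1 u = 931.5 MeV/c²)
B.E. = Δm × 931.5 = 408.9 MeV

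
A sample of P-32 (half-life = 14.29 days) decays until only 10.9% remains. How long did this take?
t = t½ × log₂(N₀/N) = 45.69 days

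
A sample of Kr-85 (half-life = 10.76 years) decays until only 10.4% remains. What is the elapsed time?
t = t½ × log₂(N₀/N) = 35.14 years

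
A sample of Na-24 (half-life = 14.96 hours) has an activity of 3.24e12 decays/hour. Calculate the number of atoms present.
N = A/λ = 6.993e13 atoms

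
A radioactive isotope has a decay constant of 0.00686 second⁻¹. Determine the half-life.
t½ = ln(2)/λ = 101 seconds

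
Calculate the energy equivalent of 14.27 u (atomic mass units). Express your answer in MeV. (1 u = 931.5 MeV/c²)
E = mc² = 13290 MeV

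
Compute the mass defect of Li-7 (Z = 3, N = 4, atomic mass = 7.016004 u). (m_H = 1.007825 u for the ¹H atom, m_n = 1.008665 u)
Δm = Z·m_H + N·m_n − M = 0.04213 u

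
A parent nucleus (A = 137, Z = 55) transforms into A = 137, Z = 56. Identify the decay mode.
ΔA = 0, ΔZ = +1 ⇒ beta-minus decay (β⁻)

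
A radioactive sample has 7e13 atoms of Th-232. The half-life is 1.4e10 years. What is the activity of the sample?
A = λN = 3466 decays/year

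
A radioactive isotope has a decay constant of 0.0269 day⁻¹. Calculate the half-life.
t½ = ln(2)/λ = 25.77 days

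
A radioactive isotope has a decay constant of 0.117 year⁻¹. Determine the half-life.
t½ = ln(2)/λ = 5.924 years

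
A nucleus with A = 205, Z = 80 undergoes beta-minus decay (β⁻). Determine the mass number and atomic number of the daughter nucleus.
Daughter: A = 205, Z = 81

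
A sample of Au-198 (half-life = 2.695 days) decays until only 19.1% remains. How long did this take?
t = t½ × log₂(N₀/N) = 6.437 days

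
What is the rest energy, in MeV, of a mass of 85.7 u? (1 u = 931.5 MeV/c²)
E = mc² = 79830 MeV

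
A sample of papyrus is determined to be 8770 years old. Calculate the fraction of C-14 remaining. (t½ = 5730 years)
N/N₀ = (1/2)^(t/t½) = 0.3461 = 34.6%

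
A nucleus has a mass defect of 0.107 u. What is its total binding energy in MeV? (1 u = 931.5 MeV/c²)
B.E. = Δm × 931.5 = 99.67 MeV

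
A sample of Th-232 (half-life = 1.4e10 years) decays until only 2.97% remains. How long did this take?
t = t½ × log₂(N₀/N) = 7.103e10 years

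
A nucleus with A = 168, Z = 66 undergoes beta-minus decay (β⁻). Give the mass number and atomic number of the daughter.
Daughter: A = 168, Z = 67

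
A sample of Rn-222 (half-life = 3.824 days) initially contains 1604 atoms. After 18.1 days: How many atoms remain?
N = N₀(1/2)^(t/t½) = 60.3 atoms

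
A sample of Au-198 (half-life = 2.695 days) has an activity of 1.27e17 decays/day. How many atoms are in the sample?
N = A/λ = 4.938e17 atoms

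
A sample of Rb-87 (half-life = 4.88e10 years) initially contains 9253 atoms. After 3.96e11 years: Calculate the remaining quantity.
N = N₀(1/2)^(t/t½) = 33.38 atoms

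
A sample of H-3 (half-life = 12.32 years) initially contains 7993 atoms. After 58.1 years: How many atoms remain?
N = N₀(1/2)^(t/t½) = 304.1 atoms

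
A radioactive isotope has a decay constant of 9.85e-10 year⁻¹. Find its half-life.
t½ = ln(2)/λ = 7.037e8 years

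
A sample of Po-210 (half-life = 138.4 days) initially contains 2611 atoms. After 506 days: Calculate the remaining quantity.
N = N₀(1/2)^(t/t½) = 207.1 atoms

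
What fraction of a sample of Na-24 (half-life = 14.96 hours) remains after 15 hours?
N/N₀ = (1/2)^(t/t½) = 0.4991 = 49.9%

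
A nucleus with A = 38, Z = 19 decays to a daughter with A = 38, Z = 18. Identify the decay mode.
ΔA = 0, ΔZ = -1 ⇒ beta-plus decay (β⁺) or electron capture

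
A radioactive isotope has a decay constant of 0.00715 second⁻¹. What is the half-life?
t½ = ln(2)/λ = 96.94 seconds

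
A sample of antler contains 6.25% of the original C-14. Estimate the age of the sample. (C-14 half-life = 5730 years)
Age = t½ × log₂(1/ratio) = 22920 years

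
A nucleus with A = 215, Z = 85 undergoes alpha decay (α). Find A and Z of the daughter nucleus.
Daughter: A = 211, Z = 83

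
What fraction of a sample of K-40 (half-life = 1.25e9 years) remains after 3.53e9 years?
N/N₀ = (1/2)^(t/t½) = 0.1412 = 14.1%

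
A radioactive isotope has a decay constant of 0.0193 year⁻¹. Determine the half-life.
t½ = ln(2)/λ = 35.91 years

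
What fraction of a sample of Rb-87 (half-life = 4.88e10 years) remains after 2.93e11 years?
N/N₀ = (1/2)^(t/t½) = 0.01558 = 1.56%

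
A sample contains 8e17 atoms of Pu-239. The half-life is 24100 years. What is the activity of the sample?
A = λN = 2.301e13 decays/year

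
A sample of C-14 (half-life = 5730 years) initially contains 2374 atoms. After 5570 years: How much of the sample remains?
N = N₀(1/2)^(t/t½) = 1210 atoms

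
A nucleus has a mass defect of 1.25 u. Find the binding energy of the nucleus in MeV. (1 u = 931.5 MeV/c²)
B.E. = Δm × 931.5 = 1164 MeV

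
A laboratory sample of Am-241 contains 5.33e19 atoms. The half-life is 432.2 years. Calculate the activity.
A = λN = 8.548e16 decays/year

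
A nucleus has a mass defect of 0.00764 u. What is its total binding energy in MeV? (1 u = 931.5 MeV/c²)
B.E. = Δm × 931.5 = 7.117 MeV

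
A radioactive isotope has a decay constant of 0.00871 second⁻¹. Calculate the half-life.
t½ = ln(2)/λ = 79.58 seconds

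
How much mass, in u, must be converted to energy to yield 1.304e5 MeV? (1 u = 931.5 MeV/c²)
m = E/c² = 140 u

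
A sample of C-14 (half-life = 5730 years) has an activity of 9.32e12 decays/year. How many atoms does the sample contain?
N = A/λ = 7.705e16 atoms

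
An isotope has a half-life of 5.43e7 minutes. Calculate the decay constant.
λ = ln(2)/t½ = 1.277e-8 minute⁻¹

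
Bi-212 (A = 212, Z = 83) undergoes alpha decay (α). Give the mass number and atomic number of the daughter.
Daughter: A = 208, Z = 81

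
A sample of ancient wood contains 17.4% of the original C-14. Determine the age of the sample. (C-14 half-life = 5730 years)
Age = t½ × log₂(1/ratio) = 14460 years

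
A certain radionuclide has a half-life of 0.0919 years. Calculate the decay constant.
λ = ln(2)/t½ = 7.542 year⁻¹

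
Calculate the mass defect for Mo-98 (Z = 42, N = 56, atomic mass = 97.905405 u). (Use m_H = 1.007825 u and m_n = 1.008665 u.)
Δm = Z·m_H + N·m_n − M = 0.9085 u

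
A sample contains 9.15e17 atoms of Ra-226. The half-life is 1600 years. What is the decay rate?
A = λN = 3.964e14 decays/year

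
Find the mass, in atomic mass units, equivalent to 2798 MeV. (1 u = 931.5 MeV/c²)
m = E/c² = 3.004 u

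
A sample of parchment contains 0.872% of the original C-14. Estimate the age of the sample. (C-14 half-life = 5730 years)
Age = t½ × log₂(1/ratio) = 39200 years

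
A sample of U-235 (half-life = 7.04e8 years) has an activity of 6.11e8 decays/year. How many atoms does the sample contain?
N = A/λ = 6.206e17 atoms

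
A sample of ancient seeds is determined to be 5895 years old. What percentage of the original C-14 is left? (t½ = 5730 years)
N/N₀ = (1/2)^(t/t½) = 0.4901 = 49%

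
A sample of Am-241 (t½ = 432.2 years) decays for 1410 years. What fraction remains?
N/N₀ = (1/2)^(t/t½) = 0.1042 = 10.4%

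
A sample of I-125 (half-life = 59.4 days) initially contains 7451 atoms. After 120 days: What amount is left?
N = N₀(1/2)^(t/t½) = 1837 atoms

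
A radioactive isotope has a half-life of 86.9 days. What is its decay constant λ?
λ = ln(2)/t½ = 0.007976 day⁻¹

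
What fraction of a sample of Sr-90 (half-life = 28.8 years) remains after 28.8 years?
N/N₀ = (1/2)^(t/t½) = 0.5 = 50%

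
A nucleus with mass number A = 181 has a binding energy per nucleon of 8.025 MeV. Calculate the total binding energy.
B.E. = 8.025 × 181 = 1453 MeV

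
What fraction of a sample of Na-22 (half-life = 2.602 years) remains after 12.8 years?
N/N₀ = (1/2)^(t/t½) = 0.03305 = 3.3%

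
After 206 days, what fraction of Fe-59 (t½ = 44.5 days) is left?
N/N₀ = (1/2)^(t/t½) = 0.04041 = 4.04%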